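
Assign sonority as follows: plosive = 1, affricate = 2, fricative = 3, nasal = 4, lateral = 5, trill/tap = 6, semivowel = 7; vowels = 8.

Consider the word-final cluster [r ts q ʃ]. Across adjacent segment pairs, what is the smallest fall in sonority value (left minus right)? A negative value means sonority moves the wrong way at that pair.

-2

/r/ — trill/tap, sonority 6.
/ts/ — affricate, sonority 2.
/q/ — plosive, sonority 1.
/ʃ/ — fricative, sonority 3.
/r/→/ts/: change +4.
/ts/→/q/: change +1.
/q/→/ʃ/: change -2.
Minimum = -2.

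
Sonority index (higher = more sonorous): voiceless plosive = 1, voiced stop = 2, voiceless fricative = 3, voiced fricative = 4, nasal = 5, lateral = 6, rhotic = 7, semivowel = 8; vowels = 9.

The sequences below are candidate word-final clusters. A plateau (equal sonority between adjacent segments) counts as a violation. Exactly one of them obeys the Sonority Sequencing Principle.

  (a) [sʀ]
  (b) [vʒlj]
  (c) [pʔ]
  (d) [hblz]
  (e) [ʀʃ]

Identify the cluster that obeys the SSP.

e

(a) [sʀ]: profile 3-7 — violates.
(b) [vʒlj]: profile 4-4-6-8 — violates.
(c) [pʔ]: profile 1-1 — violates.
(d) [hblz]: profile 3-2-6-4 — violates.
(e) [ʀʃ]: profile 7-3 — obeys.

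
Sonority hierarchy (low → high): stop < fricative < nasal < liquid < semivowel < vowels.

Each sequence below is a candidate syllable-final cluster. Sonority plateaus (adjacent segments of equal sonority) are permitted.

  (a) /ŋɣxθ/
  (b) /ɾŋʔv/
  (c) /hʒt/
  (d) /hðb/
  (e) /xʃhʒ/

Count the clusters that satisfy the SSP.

(a) sonority 3-2-2-2: well-formed.
(b) sonority 4-3-1-2: ill-formed.
(c) sonority 2-2-1: well-formed.
(d) sonority 2-2-1: well-formed.
(e) sonority 2-2-2-2: well-formed.

4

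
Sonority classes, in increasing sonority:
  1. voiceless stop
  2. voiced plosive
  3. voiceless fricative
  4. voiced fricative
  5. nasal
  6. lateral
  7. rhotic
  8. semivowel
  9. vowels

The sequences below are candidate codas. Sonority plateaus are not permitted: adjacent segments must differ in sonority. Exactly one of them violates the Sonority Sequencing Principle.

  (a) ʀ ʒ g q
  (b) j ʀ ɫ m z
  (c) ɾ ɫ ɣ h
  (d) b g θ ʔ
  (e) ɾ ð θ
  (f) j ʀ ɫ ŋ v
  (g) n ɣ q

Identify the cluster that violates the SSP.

(a) 7-4-2-1 → obeys
(b) 8-7-6-5-4 → obeys
(c) 7-6-4-3 → obeys
(d) 2-2-3-1 → violates
(e) 7-4-3 → obeys
(f) 8-7-6-5-4 → obeys
(g) 5-4-1 → obeys

d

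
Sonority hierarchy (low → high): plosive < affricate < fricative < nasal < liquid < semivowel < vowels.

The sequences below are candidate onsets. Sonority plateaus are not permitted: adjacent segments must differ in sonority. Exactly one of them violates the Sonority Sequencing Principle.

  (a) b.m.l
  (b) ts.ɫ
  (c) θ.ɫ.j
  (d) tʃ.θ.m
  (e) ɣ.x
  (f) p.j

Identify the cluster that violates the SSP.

e

(a) b.m.l: profile 1-4-5 — obeys.
(b) ts.ɫ: profile 2-5 — obeys.
(c) θ.ɫ.j: profile 3-5-6 — obeys.
(d) tʃ.θ.m: profile 2-3-4 — obeys.
(e) ɣ.x: profile 3-3 — violates.
(f) p.j: profile 1-6 — obeys.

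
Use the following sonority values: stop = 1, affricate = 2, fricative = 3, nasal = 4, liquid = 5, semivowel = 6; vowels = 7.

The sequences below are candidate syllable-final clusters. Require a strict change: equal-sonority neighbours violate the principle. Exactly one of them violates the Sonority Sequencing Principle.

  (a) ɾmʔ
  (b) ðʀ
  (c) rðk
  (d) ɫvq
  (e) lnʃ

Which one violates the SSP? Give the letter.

b

(a) sonority 5-4-1: well-formed.
(b) sonority 3-5: ill-formed.
(c) sonority 5-3-1: well-formed.
(d) sonority 5-3-1: well-formed.
(e) sonority 5-4-3: well-formed.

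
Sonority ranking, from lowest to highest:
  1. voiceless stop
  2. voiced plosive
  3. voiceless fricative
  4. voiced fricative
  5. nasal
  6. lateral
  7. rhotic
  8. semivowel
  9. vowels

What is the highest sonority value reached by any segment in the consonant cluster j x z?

8

/j/ — semivowel, sonority 8.
/x/ — voiceless fricative, sonority 3.
/z/ — voiced fricative, sonority 4.
The maximum is 8.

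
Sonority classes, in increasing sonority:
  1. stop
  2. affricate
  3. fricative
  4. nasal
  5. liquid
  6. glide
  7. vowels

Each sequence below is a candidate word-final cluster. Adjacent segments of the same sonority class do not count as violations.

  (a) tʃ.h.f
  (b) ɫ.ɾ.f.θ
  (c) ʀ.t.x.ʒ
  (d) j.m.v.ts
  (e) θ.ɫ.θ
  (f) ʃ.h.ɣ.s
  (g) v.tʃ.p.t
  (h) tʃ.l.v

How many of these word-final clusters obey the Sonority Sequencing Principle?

4

(a) sonority 2-3-3: ill-formed.
(b) sonority 5-5-3-3: well-formed.
(c) sonority 5-1-3-3: ill-formed.
(d) sonority 6-4-3-2: well-formed.
(e) sonority 3-5-3: ill-formed.
(f) sonority 3-3-3-3: well-formed.
(g) sonority 3-2-1-1: well-formed.
(h) sonority 2-5-3: ill-formed.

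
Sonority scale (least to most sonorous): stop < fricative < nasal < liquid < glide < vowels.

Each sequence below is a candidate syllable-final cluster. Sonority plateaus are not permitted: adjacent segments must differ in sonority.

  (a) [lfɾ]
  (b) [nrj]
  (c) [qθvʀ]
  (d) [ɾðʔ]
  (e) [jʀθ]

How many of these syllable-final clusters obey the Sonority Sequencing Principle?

2

(a) [lfɾ]: profile 4-2-4 — violates.
(b) [nrj]: profile 3-4-5 — violates.
(c) [qθvʀ]: profile 1-2-2-4 — violates.
(d) [ɾðʔ]: profile 4-2-1 — obeys.
(e) [jʀθ]: profile 5-4-2 — obeys.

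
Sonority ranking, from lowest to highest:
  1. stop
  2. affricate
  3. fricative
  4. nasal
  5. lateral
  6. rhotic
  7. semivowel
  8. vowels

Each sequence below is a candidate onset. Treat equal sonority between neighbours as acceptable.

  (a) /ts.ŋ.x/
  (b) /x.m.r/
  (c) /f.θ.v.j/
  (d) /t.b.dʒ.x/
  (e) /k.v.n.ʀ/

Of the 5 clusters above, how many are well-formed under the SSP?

(a) sonority 2-4-3: ill-formed.
(b) sonority 3-4-6: well-formed.
(c) sonority 3-3-3-7: well-formed.
(d) sonority 1-1-2-3: well-formed.
(e) sonority 1-3-4-6: well-formed.

4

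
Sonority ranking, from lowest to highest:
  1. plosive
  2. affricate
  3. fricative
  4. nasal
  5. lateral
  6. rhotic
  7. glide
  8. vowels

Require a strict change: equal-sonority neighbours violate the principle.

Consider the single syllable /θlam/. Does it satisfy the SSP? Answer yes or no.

yes

Onset: /θ/ is a fricative (sonority 3), /l/ is a lateral (sonority 5); then the nucleus /a/ (sonority 8).
Onset profile 3-5-8 — rises to the nucleus.
Coda: /m/ is a nasal (sonority 4).
Coda profile 8-4 — falls from the nucleus.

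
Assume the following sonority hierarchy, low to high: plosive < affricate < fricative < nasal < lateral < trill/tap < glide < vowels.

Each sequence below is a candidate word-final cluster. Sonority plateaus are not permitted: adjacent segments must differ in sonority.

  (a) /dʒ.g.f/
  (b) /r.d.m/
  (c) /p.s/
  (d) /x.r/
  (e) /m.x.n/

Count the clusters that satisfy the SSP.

0

(a) /dʒ.g.f/: profile 2-1-3 — violates.
(b) /r.d.m/: profile 6-1-4 — violates.
(c) /p.s/: profile 1-3 — violates.
(d) /x.r/: profile 3-6 — violates.
(e) /m.x.n/: profile 4-3-4 — violates.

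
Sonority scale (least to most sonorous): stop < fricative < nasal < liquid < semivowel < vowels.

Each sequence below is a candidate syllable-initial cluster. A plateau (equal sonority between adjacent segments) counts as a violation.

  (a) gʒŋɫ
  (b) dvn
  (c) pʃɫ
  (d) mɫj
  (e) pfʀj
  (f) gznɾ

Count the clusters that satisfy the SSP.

6

(a) gʒŋɫ: profile 1-2-3-4 — obeys.
(b) dvn: profile 1-2-3 — obeys.
(c) pʃɫ: profile 1-2-4 — obeys.
(d) mɫj: profile 3-4-5 — obeys.
(e) pfʀj: profile 1-2-4-5 — obeys.
(f) gznɾ: profile 1-2-3-4 — obeys.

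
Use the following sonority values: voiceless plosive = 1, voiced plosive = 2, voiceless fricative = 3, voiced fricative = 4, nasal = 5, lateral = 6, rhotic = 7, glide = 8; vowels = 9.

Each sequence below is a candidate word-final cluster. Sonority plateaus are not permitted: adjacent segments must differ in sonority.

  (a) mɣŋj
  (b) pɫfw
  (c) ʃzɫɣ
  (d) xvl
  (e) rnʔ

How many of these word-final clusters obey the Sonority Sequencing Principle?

1

(a) mɣŋj: profile 5-4-5-8 — violates.
(b) pɫfw: profile 1-6-3-8 — violates.
(c) ʃzɫɣ: profile 3-4-6-4 — violates.
(d) xvl: profile 3-4-6 — violates.
(e) rnʔ: profile 7-5-1 — obeys.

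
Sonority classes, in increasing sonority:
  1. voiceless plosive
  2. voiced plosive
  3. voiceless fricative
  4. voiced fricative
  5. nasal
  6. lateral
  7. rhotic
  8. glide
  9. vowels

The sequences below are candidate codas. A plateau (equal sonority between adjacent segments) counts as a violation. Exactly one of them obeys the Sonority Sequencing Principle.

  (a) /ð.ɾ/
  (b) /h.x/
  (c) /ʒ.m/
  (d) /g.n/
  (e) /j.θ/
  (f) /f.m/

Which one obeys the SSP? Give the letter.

e

(a) sonority 4-7: ill-formed.
(b) sonority 3-3: ill-formed.
(c) sonority 4-5: ill-formed.
(d) sonority 2-5: ill-formed.
(e) sonority 8-3: well-formed.
(f) sonority 3-5: ill-formed.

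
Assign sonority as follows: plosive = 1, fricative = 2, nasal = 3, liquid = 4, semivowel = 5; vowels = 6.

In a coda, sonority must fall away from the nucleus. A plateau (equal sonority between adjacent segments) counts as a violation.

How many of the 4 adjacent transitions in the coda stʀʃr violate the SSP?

2

/s/: fricative = 2.
/t/: plosive = 1.
/ʀ/: liquid = 4.
/ʃ/: fricative = 2.
/r/: liquid = 4.
/s/→/t/: 2→1 (falls) — ok.
/t/→/ʀ/: 1→4 (does not fall) — violation.
/ʀ/→/ʃ/: 4→2 (falls) — ok.
/ʃ/→/r/: 2→4 (does not fall) — violation.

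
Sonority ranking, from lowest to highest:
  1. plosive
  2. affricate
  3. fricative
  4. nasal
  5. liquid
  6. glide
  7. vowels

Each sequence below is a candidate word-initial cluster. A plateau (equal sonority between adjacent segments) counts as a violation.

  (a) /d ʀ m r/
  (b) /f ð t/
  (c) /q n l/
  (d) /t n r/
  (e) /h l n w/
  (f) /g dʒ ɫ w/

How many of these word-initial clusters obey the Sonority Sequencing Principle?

3

(a) sonority 1-5-4-5: ill-formed.
(b) sonority 3-3-1: ill-formed.
(c) sonority 1-4-5: well-formed.
(d) sonority 1-4-5: well-formed.
(e) sonority 3-5-4-6: ill-formed.
(f) sonority 1-2-5-6: well-formed.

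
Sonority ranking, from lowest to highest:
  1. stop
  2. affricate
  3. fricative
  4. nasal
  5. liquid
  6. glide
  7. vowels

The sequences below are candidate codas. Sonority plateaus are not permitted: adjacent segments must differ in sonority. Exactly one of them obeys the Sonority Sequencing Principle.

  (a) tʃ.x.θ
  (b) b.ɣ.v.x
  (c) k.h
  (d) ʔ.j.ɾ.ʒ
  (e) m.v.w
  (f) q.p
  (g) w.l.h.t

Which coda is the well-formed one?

g

(a) sonority 2-3-3: ill-formed.
(b) sonority 1-3-3-3: ill-formed.
(c) sonority 1-3: ill-formed.
(d) sonority 1-6-5-3: ill-formed.
(e) sonority 4-3-6: ill-formed.
(f) sonority 1-1: ill-formed.
(g) sonority 6-5-3-1: well-formed.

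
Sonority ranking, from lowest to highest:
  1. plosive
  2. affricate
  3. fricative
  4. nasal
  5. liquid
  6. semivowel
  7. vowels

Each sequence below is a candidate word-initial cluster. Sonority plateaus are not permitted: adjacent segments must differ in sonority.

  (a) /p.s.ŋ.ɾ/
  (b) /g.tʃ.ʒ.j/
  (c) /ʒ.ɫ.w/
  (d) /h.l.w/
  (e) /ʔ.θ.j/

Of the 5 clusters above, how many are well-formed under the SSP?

(a) 1-3-4-5 → obeys
(b) 1-2-3-6 → obeys
(c) 3-5-6 → obeys
(d) 3-5-6 → obeys
(e) 1-3-6 → obeys

5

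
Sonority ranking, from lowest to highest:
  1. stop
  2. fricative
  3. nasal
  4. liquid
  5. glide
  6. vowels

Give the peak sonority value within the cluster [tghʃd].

2

/t/: stop = 1.
/g/: stop = 1.
/h/: fricative = 2.
/ʃ/: fricative = 2.
/d/: stop = 1.
The maximum is 2.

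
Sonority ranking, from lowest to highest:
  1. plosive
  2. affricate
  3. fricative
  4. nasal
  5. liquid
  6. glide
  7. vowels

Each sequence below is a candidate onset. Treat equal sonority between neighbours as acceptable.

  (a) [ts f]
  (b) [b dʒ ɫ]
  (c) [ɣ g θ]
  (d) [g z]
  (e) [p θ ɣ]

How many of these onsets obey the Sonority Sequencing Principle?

(a) [ts f]: profile 2-3 — obeys.
(b) [b dʒ ɫ]: profile 1-2-5 — obeys.
(c) [ɣ g θ]: profile 3-1-3 — violates.
(d) [g z]: profile 1-3 — obeys.
(e) [p θ ɣ]: profile 1-3-3 — obeys.

4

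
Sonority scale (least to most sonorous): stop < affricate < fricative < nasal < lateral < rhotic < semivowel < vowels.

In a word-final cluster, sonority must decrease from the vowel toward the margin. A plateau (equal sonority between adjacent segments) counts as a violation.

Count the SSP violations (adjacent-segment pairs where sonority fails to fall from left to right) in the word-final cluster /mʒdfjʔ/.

/m/ is a nasal (sonority 4).
/ʒ/ is a fricative (sonority 3).
/d/ is a stop (sonority 1).
/f/ is a fricative (sonority 3).
/j/ is a semivowel (sonority 7).
/ʔ/ is a stop (sonority 1).
/m/→/ʒ/: 4→3 (falls) — ok.
/ʒ/→/d/: 3→1 (falls) — ok.
/d/→/f/: 1→3 (does not fall) — violation.
/f/→/j/: 3→7 (does not fall) — violation.
/j/→/ʔ/: 7→1 (falls) — ok.

2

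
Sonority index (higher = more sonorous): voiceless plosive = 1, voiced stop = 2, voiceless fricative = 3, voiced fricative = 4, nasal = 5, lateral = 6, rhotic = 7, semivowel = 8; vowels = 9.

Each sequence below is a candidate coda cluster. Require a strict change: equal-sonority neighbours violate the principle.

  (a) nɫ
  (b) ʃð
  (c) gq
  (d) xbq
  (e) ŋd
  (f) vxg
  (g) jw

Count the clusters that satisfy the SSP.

(a) sonority 5-6: ill-formed.
(b) sonority 3-4: ill-formed.
(c) sonority 2-1: well-formed.
(d) sonority 3-2-1: well-formed.
(e) sonority 5-2: well-formed.
(f) sonority 4-3-2: well-formed.
(g) sonority 8-8: ill-formed.

4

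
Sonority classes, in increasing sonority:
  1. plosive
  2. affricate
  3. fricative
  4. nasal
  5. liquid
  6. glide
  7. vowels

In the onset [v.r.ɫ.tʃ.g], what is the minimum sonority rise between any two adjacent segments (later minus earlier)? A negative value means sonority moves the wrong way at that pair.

/v/ is a fricative (sonority 3).
/r/ is a liquid (sonority 5).
/ɫ/ is a liquid (sonority 5).
/tʃ/ is an affricate (sonority 2).
/g/ is a plosive (sonority 1).
/v/→/r/: change +2.
/r/→/ɫ/: change +0.
/ɫ/→/tʃ/: change -3.
/tʃ/→/g/: change -1.
Minimum = -3.

-3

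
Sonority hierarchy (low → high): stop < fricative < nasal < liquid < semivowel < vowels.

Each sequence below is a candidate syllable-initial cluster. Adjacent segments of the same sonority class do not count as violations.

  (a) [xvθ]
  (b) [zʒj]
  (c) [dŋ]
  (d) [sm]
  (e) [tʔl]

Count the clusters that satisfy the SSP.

5

(a) [xvθ]: profile 2-2-2 — obeys.
(b) [zʒj]: profile 2-2-5 — obeys.
(c) [dŋ]: profile 1-3 — obeys.
(d) [sm]: profile 2-3 — obeys.
(e) [tʔl]: profile 1-1-4 — obeys.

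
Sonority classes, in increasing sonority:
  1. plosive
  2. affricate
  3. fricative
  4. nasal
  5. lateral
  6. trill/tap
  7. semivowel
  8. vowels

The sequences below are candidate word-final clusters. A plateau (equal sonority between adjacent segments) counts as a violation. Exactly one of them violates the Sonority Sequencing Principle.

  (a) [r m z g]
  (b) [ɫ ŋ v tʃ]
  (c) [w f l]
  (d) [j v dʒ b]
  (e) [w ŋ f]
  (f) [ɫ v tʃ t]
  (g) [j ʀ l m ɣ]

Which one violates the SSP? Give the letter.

(a) [r m z g]: profile 6-4-3-1 — obeys.
(b) [ɫ ŋ v tʃ]: profile 5-4-3-2 — obeys.
(c) [w f l]: profile 7-3-5 — violates.
(d) [j v dʒ b]: profile 7-3-2-1 — obeys.
(e) [w ŋ f]: profile 7-4-3 — obeys.
(f) [ɫ v tʃ t]: profile 5-3-2-1 — obeys.
(g) [j ʀ l m ɣ]: profile 7-6-5-4-3 — obeys.

c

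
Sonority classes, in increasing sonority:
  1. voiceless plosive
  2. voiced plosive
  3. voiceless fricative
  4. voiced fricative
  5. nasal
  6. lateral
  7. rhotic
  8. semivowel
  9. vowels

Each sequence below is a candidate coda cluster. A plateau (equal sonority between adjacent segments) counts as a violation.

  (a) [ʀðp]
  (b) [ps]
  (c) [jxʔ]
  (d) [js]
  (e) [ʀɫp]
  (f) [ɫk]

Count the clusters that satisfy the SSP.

(a) sonority 7-4-1: well-formed.
(b) sonority 1-3: ill-formed.
(c) sonority 8-3-1: well-formed.
(d) sonority 8-3: well-formed.
(e) sonority 7-6-1: well-formed.
(f) sonority 6-1: well-formed.

5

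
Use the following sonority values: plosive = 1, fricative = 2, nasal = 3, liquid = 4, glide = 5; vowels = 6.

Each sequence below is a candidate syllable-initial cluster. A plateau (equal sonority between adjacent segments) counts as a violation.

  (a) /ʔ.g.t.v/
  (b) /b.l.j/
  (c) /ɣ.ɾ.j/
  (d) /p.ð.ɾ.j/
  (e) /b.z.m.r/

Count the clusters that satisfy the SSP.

4

(a) sonority 1-1-1-2: ill-formed.
(b) sonority 1-4-5: well-formed.
(c) sonority 2-4-5: well-formed.
(d) sonority 1-2-4-5: well-formed.
(e) sonority 1-2-3-4: well-formed.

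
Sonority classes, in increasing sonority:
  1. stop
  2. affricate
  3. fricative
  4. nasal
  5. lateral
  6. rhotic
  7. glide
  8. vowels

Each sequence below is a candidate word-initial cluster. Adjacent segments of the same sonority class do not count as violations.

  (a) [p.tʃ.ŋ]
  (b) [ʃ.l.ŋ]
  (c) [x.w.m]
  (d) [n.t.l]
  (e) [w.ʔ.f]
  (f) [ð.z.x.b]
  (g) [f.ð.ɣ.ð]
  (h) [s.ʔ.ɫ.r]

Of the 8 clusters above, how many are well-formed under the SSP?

(a) sonority 1-2-4: well-formed.
(b) sonority 3-5-4: ill-formed.
(c) sonority 3-7-4: ill-formed.
(d) sonority 4-1-5: ill-formed.
(e) sonority 7-1-3: ill-formed.
(f) sonority 3-3-3-1: ill-formed.
(g) sonority 3-3-3-3: well-formed.
(h) sonority 3-1-5-6: ill-formed.

2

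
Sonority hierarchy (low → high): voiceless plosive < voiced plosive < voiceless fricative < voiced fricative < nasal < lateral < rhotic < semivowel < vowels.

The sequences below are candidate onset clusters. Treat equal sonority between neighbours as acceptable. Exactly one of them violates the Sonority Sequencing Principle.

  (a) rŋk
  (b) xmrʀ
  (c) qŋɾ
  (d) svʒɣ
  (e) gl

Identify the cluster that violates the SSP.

a

(a) rŋk: profile 7-5-1 — violates.
(b) xmrʀ: profile 3-5-7-7 — obeys.
(c) qŋɾ: profile 1-5-7 — obeys.
(d) svʒɣ: profile 3-4-4-4 — obeys.
(e) gl: profile 2-6 — obeys.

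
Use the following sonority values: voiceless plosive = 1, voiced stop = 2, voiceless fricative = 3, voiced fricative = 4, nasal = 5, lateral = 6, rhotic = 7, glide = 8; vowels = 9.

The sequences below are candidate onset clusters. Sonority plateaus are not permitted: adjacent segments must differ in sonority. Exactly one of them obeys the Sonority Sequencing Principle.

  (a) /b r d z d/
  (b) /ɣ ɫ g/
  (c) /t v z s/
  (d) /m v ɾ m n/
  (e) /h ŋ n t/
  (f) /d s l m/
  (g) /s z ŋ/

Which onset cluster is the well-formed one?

g

(a) sonority 2-7-2-4-2: ill-formed.
(b) sonority 4-6-2: ill-formed.
(c) sonority 1-4-4-3: ill-formed.
(d) sonority 5-4-7-5-5: ill-formed.
(e) sonority 3-5-5-1: ill-formed.
(f) sonority 2-3-6-5: ill-formed.
(g) sonority 3-4-5: well-formed.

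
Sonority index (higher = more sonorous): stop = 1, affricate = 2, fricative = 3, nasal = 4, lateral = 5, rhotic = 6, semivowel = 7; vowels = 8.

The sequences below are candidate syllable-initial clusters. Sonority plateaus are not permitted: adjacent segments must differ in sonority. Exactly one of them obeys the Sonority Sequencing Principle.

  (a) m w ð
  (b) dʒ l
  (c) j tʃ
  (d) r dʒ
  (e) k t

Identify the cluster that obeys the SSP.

b

(a) sonority 4-7-3: ill-formed.
(b) sonority 2-5: well-formed.
(c) sonority 7-2: ill-formed.
(d) sonority 6-2: ill-formed.
(e) sonority 1-1: ill-formed.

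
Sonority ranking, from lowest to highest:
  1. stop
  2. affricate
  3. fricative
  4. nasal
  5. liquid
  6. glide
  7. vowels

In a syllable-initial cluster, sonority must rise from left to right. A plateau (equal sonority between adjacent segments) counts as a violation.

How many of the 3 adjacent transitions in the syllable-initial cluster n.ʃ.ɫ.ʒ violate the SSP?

2

/n/ is a nasal (sonority 4).
/ʃ/ is a fricative (sonority 3).
/ɫ/ is a liquid (sonority 5).
/ʒ/ is a fricative (sonority 3).
/n/→/ʃ/: 4→3 (does not rise) — violation.
/ʃ/→/ɫ/: 3→5 (rises) — ok.
/ɫ/→/ʒ/: 5→3 (does not rise) — violation.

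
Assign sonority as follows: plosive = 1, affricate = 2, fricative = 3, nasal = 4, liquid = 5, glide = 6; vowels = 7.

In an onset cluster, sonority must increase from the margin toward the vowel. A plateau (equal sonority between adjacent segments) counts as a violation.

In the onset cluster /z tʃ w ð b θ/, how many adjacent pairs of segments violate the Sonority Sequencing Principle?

/z/ — fricative, sonority 3.
/tʃ/ — affricate, sonority 2.
/w/ — glide, sonority 6.
/ð/ — fricative, sonority 3.
/b/ — plosive, sonority 1.
/θ/ — fricative, sonority 3.
/z/→/tʃ/: 3→2 (does not rise) — violation.
/tʃ/→/w/: 2→6 (rises) — ok.
/w/→/ð/: 6→3 (does not rise) — violation.
/ð/→/b/: 3→1 (does not rise) — violation.
/b/→/θ/: 1→3 (rises) — ok.

3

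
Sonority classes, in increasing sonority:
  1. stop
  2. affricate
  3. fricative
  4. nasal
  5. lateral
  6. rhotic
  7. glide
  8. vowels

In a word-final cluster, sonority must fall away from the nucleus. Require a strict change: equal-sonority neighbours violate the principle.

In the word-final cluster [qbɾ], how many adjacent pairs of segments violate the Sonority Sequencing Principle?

2

/q/ — stop, sonority 1.
/b/ — stop, sonority 1.
/ɾ/ — rhotic, sonority 6.
/q/→/b/: 1→1 (plateau) — violation.
/b/→/ɾ/: 1→6 (does not fall) — violation.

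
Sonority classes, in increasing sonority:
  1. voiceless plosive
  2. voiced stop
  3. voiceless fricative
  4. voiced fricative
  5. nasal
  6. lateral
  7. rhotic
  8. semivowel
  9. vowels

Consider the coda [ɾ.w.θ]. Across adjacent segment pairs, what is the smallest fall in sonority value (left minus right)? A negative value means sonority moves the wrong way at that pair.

/ɾ/: rhotic = 7.
/w/: semivowel = 8.
/θ/: voiceless fricative = 3.
/ɾ/→/w/: change -1.
/w/→/θ/: change +5.
Minimum = -1.

-1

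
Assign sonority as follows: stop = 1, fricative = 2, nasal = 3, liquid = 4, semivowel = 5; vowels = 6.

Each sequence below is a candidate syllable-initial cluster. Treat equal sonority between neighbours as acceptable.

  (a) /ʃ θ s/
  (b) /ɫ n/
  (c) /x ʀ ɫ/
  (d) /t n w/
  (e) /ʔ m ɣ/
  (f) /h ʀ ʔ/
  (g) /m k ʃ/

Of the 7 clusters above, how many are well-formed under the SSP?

(a) /ʃ θ s/: profile 2-2-2 — obeys.
(b) /ɫ n/: profile 4-3 — violates.
(c) /x ʀ ɫ/: profile 2-4-4 — obeys.
(d) /t n w/: profile 1-3-5 — obeys.
(e) /ʔ m ɣ/: profile 1-3-2 — violates.
(f) /h ʀ ʔ/: profile 2-4-1 — violates.
(g) /m k ʃ/: profile 3-1-2 — violates.

3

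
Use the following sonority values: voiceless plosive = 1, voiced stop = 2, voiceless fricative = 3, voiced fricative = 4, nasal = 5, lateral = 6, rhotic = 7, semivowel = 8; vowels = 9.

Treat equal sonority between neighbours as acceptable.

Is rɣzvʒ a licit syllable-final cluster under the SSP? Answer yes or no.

yes

/r/: rhotic = 7.
/ɣ/: voiced fricative = 4.
/z/: voiced fricative = 4.
/v/: voiced fricative = 4.
/ʒ/: voiced fricative = 4.
The profile 7-4-4-4-4 is non-increasing (plateaus allowed), so the syllable-final cluster satisfies the SSP.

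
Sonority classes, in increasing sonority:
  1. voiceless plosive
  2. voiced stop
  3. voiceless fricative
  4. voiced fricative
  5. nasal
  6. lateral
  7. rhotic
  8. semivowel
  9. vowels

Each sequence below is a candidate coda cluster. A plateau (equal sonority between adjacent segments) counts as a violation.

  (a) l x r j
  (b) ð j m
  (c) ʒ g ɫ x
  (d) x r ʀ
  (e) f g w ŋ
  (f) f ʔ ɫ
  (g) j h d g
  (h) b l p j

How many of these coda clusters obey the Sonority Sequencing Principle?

(a) 6-3-7-8 → violates
(b) 4-8-5 → violates
(c) 4-2-6-3 → violates
(d) 3-7-7 → violates
(e) 3-2-8-5 → violates
(f) 3-1-6 → violates
(g) 8-3-2-2 → violates
(h) 2-6-1-8 → violates

0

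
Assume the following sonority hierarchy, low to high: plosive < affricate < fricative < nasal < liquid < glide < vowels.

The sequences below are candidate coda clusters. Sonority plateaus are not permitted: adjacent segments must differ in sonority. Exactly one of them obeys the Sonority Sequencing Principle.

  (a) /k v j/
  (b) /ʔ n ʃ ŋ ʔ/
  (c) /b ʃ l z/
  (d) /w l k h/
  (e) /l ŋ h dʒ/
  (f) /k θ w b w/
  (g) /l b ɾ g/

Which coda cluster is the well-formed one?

(a) 1-3-6 → violates
(b) 1-4-3-4-1 → violates
(c) 1-3-5-3 → violates
(d) 6-5-1-3 → violates
(e) 5-4-3-2 → obeys
(f) 1-3-6-1-6 → violates
(g) 5-1-5-1 → violates

e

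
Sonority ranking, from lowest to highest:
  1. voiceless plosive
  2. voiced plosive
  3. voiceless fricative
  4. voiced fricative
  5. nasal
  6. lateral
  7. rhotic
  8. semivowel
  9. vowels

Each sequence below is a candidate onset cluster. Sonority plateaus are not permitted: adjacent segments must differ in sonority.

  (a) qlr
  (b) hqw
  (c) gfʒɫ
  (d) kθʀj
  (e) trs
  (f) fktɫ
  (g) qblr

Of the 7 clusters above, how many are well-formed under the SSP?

4

(a) 1-6-7 → obeys
(b) 3-1-8 → violates
(c) 2-3-4-6 → obeys
(d) 1-3-7-8 → obeys
(e) 1-7-3 → violates
(f) 3-1-1-6 → violates
(g) 1-2-6-7 → obeys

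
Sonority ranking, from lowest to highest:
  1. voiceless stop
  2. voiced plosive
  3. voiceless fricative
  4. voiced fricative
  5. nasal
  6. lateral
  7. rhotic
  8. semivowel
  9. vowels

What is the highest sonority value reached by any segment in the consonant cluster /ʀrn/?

/ʀ/: rhotic = 7.
/r/: rhotic = 7.
/n/: nasal = 5.
The maximum is 7.

7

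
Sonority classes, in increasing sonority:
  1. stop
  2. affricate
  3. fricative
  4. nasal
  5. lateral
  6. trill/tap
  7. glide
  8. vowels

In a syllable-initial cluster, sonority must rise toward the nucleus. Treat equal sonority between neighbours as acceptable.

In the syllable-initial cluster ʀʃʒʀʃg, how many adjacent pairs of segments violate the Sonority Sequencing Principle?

/ʀ/ — trill/tap, sonority 6.
/ʃ/ — fricative, sonority 3.
/ʒ/ — fricative, sonority 3.
/ʀ/ — trill/tap, sonority 6.
/ʃ/ — fricative, sonority 3.
/g/ — stop, sonority 1.
/ʀ/→/ʃ/: 6→3 (does not rise) — violation.
/ʃ/→/ʒ/: 3→3 (plateau, allowed) — ok.
/ʒ/→/ʀ/: 3→6 (rises) — ok.
/ʀ/→/ʃ/: 6→3 (does not rise) — violation.
/ʃ/→/g/: 3→1 (does not rise) — violation.

3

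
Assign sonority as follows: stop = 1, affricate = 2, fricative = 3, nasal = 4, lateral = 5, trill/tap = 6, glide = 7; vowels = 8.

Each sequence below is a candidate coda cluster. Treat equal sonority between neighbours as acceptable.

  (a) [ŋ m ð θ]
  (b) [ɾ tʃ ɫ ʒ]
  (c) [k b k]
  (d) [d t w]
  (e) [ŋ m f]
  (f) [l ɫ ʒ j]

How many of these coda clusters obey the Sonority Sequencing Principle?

3

(a) sonority 4-4-3-3: well-formed.
(b) sonority 6-2-5-3: ill-formed.
(c) sonority 1-1-1: well-formed.
(d) sonority 1-1-7: ill-formed.
(e) sonority 4-4-3: well-formed.
(f) sonority 5-5-3-7: ill-formed.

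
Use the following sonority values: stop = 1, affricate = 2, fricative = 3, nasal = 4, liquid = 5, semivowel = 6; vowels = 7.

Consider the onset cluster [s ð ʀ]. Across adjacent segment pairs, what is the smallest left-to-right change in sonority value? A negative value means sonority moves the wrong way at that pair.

/s/ is a fricative (sonority 3).
/ð/ is a fricative (sonority 3).
/ʀ/ is a liquid (sonority 5).
/s/→/ð/: change +0.
/ð/→/ʀ/: change +2.
Minimum = 0.

0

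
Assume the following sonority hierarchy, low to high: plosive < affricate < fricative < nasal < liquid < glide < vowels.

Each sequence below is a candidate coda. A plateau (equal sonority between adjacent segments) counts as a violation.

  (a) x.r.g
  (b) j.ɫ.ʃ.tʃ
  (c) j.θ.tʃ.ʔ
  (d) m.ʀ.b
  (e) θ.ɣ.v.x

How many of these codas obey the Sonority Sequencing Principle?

(a) 3-5-1 → violates
(b) 6-5-3-2 → obeys
(c) 6-3-2-1 → obeys
(d) 4-5-1 → violates
(e) 3-3-3-3 → violates

2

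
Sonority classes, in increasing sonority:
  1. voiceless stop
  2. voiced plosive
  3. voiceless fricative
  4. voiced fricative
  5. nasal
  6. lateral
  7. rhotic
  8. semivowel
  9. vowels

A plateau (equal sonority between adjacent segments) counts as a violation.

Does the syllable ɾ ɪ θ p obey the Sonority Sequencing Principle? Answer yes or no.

yes

Onset: /ɾ/ is a rhotic (sonority 7); then the nucleus /ɪ/ (sonority 9).
Onset profile 7-9 — rises to the nucleus.
Coda: /θ/ is a voiceless fricative (sonority 3), /p/ is a voiceless stop (sonority 1).
Coda profile 9-3-1 — falls from the nucleus.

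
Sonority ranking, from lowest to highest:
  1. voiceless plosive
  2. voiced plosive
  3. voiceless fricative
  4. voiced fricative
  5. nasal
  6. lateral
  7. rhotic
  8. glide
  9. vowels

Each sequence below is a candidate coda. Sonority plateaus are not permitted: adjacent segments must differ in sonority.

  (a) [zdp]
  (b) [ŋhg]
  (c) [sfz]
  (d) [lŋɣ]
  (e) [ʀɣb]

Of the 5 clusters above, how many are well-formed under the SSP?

4

(a) sonority 4-2-1: well-formed.
(b) sonority 5-3-2: well-formed.
(c) sonority 3-3-4: ill-formed.
(d) sonority 6-5-4: well-formed.
(e) sonority 7-4-2: well-formed.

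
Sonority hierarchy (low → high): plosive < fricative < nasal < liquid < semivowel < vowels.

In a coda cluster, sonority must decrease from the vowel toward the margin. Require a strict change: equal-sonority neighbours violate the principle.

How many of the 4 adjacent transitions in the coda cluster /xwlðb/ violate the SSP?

/x/ — fricative, sonority 2.
/w/ — semivowel, sonority 5.
/l/ — liquid, sonority 4.
/ð/ — fricative, sonority 2.
/b/ — plosive, sonority 1.
/x/→/w/: 2→5 (does not fall) — violation.
/w/→/l/: 5→4 (falls) — ok.
/l/→/ð/: 4→2 (falls) — ok.
/ð/→/b/: 2→1 (falls) — ok.

1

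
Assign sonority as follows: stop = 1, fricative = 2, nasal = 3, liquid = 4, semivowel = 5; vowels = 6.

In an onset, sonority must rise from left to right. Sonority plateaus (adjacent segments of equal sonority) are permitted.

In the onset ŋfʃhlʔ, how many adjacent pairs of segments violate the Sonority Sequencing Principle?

/ŋ/: nasal = 3.
/f/: fricative = 2.
/ʃ/: fricative = 2.
/h/: fricative = 2.
/l/: liquid = 4.
/ʔ/: stop = 1.
/ŋ/→/f/: 3→2 (does not rise) — violation.
/f/→/ʃ/: 2→2 (plateau, allowed) — ok.
/ʃ/→/h/: 2→2 (plateau, allowed) — ok.
/h/→/l/: 2→4 (rises) — ok.
/l/→/ʔ/: 4→1 (does not rise) — violation.

2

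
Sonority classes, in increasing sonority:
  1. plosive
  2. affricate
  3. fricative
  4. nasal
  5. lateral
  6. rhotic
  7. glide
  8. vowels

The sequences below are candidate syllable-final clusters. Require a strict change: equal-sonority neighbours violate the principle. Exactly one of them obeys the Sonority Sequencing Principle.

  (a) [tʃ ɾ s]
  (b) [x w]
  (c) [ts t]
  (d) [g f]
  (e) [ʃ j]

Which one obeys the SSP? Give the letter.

(a) [tʃ ɾ s]: profile 2-6-3 — violates.
(b) [x w]: profile 3-7 — violates.
(c) [ts t]: profile 2-1 — obeys.
(d) [g f]: profile 1-3 — violates.
(e) [ʃ j]: profile 3-7 — violates.

c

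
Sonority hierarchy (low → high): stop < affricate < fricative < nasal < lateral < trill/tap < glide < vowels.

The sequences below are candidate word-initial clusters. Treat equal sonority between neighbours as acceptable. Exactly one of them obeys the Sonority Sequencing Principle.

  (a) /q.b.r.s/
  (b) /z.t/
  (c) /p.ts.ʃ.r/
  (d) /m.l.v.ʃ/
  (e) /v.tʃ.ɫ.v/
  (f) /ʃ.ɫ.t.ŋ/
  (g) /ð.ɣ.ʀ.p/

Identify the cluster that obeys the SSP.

c

(a) /q.b.r.s/: profile 1-1-6-3 — violates.
(b) /z.t/: profile 3-1 — violates.
(c) /p.ts.ʃ.r/: profile 1-2-3-6 — obeys.
(d) /m.l.v.ʃ/: profile 4-5-3-3 — violates.
(e) /v.tʃ.ɫ.v/: profile 3-2-5-3 — violates.
(f) /ʃ.ɫ.t.ŋ/: profile 3-5-1-4 — violates.
(g) /ð.ɣ.ʀ.p/: profile 3-3-6-1 — violates.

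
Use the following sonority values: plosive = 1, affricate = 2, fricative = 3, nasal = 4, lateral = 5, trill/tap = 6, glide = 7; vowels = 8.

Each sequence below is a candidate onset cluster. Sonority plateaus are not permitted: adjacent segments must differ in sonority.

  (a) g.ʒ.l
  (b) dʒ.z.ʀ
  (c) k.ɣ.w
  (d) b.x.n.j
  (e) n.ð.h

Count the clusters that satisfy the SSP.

(a) g.ʒ.l: profile 1-3-5 — obeys.
(b) dʒ.z.ʀ: profile 2-3-6 — obeys.
(c) k.ɣ.w: profile 1-3-7 — obeys.
(d) b.x.n.j: profile 1-3-4-7 — obeys.
(e) n.ð.h: profile 4-3-3 — violates.

4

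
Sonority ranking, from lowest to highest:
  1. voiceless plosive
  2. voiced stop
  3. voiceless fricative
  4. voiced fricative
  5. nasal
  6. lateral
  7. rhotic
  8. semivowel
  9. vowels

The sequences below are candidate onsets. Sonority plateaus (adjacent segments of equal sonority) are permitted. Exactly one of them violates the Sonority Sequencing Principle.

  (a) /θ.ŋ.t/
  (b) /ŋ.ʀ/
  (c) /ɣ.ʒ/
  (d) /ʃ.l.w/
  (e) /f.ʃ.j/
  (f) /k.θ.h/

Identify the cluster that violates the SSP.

a

(a) sonority 3-5-1: ill-formed.
(b) sonority 5-7: well-formed.
(c) sonority 4-4: well-formed.
(d) sonority 3-6-8: well-formed.
(e) sonority 3-3-8: well-formed.
(f) sonority 1-3-3: well-formed.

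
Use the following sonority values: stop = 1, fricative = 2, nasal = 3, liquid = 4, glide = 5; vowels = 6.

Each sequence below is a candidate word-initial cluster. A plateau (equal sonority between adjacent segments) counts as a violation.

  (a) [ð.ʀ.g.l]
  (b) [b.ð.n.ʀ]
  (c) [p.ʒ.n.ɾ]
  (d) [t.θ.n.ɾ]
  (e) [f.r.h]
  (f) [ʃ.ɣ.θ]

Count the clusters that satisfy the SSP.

3

(a) sonority 2-4-1-4: ill-formed.
(b) sonority 1-2-3-4: well-formed.
(c) sonority 1-2-3-4: well-formed.
(d) sonority 1-2-3-4: well-formed.
(e) sonority 2-4-2: ill-formed.
(f) sonority 2-2-2: ill-formed.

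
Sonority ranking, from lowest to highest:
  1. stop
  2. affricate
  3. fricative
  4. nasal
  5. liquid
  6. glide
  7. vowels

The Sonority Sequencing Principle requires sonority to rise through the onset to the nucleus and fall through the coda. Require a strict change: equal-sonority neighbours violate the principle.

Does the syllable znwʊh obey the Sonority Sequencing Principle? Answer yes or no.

yes

Onset: /z/ is a fricative (sonority 3), /n/ is a nasal (sonority 4), /w/ is a glide (sonority 6); then the nucleus /ʊ/ (sonority 7).
Onset profile 3-4-6-7 — rises to the nucleus.
Coda: /h/ is a fricative (sonority 3).
Coda profile 7-3 — falls from the nucleus.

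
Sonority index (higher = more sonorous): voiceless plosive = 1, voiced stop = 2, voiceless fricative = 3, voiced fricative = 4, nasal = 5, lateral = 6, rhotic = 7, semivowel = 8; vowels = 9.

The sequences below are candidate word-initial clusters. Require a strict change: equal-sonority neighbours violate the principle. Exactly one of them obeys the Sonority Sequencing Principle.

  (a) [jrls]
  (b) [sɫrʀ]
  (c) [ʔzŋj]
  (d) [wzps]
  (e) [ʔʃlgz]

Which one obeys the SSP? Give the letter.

c

(a) sonority 8-7-6-3: ill-formed.
(b) sonority 3-6-7-7: ill-formed.
(c) sonority 1-4-5-8: well-formed.
(d) sonority 8-4-1-3: ill-formed.
(e) sonority 1-3-6-2-4: ill-formed.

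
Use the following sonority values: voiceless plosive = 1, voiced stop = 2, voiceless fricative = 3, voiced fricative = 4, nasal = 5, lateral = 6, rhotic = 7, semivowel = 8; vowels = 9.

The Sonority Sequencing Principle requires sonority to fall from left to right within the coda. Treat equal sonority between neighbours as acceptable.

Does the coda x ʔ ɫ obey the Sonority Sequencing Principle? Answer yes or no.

no

/x/ — voiceless fricative, sonority 3.
/ʔ/ — voiceless plosive, sonority 1.
/ɫ/ — lateral, sonority 6.
The profile is 3-1-6. Between /ʔ/ (1) and /ɫ/ (6) sonority does not fall, so the cluster violates the SSP.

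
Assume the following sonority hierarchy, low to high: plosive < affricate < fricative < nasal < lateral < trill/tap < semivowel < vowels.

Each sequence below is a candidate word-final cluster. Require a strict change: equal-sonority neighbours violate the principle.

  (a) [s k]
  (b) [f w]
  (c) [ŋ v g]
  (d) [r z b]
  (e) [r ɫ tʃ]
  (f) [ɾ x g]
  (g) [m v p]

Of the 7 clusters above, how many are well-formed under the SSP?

6

(a) 3-1 → obeys
(b) 3-7 → violates
(c) 4-3-1 → obeys
(d) 6-3-1 → obeys
(e) 6-5-2 → obeys
(f) 6-3-1 → obeys
(g) 4-3-1 → obeys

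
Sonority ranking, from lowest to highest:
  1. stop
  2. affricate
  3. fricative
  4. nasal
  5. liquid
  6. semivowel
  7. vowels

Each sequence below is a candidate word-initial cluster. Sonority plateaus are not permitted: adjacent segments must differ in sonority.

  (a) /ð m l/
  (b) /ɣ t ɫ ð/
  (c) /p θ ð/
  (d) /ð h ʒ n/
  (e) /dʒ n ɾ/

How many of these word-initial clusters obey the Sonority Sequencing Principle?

2

(a) sonority 3-4-5: well-formed.
(b) sonority 3-1-5-3: ill-formed.
(c) sonority 1-3-3: ill-formed.
(d) sonority 3-3-3-4: ill-formed.
(e) sonority 2-4-5: well-formed.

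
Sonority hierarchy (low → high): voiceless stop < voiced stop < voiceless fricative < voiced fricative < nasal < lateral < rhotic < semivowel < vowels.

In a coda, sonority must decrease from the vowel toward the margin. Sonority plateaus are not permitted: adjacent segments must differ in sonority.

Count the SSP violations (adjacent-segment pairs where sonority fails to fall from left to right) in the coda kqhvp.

/k/ — voiceless stop, sonority 1.
/q/ — voiceless stop, sonority 1.
/h/ — voiceless fricative, sonority 3.
/v/ — voiced fricative, sonority 4.
/p/ — voiceless stop, sonority 1.
/k/→/q/: 1→1 (plateau) — violation.
/q/→/h/: 1→3 (does not fall) — violation.
/h/→/v/: 3→4 (does not fall) — violation.
/v/→/p/: 4→1 (falls) — ok.

3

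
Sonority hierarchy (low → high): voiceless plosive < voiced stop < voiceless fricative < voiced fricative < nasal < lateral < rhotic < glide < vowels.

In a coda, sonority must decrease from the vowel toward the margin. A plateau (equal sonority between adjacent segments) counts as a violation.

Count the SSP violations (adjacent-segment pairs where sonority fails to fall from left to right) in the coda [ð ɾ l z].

/ð/: voiced fricative = 4.
/ɾ/: rhotic = 7.
/l/: lateral = 6.
/z/: voiced fricative = 4.
/ð/→/ɾ/: 4→7 (does not fall) — violation.
/ɾ/→/l/: 7→6 (falls) — ok.
/l/→/z/: 6→4 (falls) — ok.

1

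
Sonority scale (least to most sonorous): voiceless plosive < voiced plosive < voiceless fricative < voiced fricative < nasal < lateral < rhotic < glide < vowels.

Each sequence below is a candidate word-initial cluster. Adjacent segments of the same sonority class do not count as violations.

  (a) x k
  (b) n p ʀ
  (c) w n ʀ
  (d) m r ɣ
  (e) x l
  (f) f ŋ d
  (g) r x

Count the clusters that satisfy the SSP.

(a) 3-1 → violates
(b) 5-1-7 → violates
(c) 8-5-7 → violates
(d) 5-7-4 → violates
(e) 3-6 → obeys
(f) 3-5-2 → violates
(g) 7-3 → violates

1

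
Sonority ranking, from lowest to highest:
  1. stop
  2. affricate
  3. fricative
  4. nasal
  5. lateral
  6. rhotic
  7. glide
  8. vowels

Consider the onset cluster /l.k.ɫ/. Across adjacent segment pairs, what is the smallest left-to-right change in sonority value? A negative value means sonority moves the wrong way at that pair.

-4

/l/ is a lateral (sonority 5).
/k/ is a stop (sonority 1).
/ɫ/ is a lateral (sonority 5).
/l/→/k/: change -4.
/k/→/ɫ/: change +4.
Minimum = -4.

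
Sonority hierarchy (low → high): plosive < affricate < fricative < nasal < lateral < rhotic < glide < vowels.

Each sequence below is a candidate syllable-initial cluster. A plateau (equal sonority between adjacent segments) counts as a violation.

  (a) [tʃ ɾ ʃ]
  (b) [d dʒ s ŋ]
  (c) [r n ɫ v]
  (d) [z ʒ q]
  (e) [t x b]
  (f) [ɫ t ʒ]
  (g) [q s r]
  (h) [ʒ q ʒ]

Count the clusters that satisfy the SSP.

2

(a) [tʃ ɾ ʃ]: profile 2-6-3 — violates.
(b) [d dʒ s ŋ]: profile 1-2-3-4 — obeys.
(c) [r n ɫ v]: profile 6-4-5-3 — violates.
(d) [z ʒ q]: profile 3-3-1 — violates.
(e) [t x b]: profile 1-3-1 — violates.
(f) [ɫ t ʒ]: profile 5-1-3 — violates.
(g) [q s r]: profile 1-3-6 — obeys.
(h) [ʒ q ʒ]: profile 3-1-3 — violates.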